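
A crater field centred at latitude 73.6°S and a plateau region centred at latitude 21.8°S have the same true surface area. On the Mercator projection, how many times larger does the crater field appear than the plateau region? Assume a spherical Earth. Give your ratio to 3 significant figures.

On Mercator, area is exaggerated by sec²φ = 1/cos²φ.
At 73.6°: sec²(73.6°) = 1/0.2823² = 12.54.
At 21.8°: sec²(21.8°) = 1/0.9285² = 1.160.
Ratio = 12.54/1.160 = cos²(21.8°)/cos²(73.6°) ≈ 10.8.

10.8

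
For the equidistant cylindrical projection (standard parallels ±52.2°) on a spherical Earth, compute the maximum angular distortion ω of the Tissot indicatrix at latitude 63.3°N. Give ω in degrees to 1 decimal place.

The equidistant cylindrical projection with φ₀ = 52.2° has h = 1 (meridians true) and k = cos φ₀ / cos φ along parallels.
At 63.3°: h = 1.000, k = 1.364; principal scales a = 1.364, b = 1.000.
sin(ω/2) = (a − b)/(a + b) = 0.3641/2.364 = 0.1540, so ω = 2 arcsin(0.1540) ≈ 17.7°.

17.7°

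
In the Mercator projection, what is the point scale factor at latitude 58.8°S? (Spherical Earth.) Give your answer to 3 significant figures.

1.93

The Mercator projection is conformal; its linear scale factor is the same in every direction and equals sec φ = 1/cos φ.
k = 1/cos 58.8° = 1/0.5180 = 1.930.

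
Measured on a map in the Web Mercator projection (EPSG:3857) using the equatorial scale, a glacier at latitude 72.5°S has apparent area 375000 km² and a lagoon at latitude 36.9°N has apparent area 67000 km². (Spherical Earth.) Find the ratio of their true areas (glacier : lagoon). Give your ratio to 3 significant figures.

Mercator's areal exaggeration is sec²φ; hence true area = (apparent area) · cos²φ.
True area of glacier: 375000 × cos²(72.5°) = 375000 × 0.09042 = 33910 km².
True area of lagoon: 67000 × cos²(36.9°) = 67000 × 0.6395 = 42850 km².
Ratio = 33910 / 42850 ≈ 0.791.

0.791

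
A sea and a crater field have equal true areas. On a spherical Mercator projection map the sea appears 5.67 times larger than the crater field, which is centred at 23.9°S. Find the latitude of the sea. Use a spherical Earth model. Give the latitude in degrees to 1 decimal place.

For equal true areas on Mercator, apparent areas scale as sec²φ, so the ratio is cos²φ₂ / cos²φ₁.
cos²φ₂ / cos²φ₁ = 5.67  ⇒  cos φ₁ = cos 23.9° / √5.67 = 0.9143/2.381 = 0.3840.
φ₁ = arccos(0.3840) ≈ 67.4°.

67.4°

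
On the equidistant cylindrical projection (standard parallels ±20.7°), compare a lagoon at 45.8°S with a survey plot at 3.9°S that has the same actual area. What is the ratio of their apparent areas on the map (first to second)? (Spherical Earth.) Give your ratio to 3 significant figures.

1.43

The equidistant cylindrical projection with φ₀ = 20.7° has h = 1 (meridians true) and k = cos φ₀ / cos φ along parallels.
Areal scale at 45.8°: h·k = 1.000 × 1.342 = 1.342.
Areal scale at 3.9°: h·k = 1.000 × 0.9376 = 0.9376.
Ratio = 1.342/0.9376 ≈ 1.43.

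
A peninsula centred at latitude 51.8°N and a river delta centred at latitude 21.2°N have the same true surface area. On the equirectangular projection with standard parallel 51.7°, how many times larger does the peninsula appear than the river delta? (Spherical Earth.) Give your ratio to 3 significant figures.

The equidistant cylindrical projection with φ₀ = 51.7° has h = 1 (meridians true) and k = cos φ₀ / cos φ along parallels.
Areal scale at 51.8°: h·k = 1.000 × 1.002 = 1.002.
Areal scale at 21.2°: h·k = 1.000 × 0.6648 = 0.6648.
Ratio = 1.002/0.6648 ≈ 1.51.

1.51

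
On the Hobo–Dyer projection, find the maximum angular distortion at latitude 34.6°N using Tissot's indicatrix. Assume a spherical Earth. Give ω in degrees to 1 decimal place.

Hobo–Dyer is a cylindrical equal-area projection with standard parallels at ±37.5°. For cylindrical equal-area with standard parallel φ₀, h = cos φ / cos φ₀ and k = cos φ₀ / cos φ, so h·k = 1.
At 34.6°: h = 1.038, k = 0.9638; principal scales a = 1.038, b = 0.9638.
sin(ω/2) = (a − b)/(a + b) = 0.07372/2.001 = 0.03684, so ω = 2 arcsin(0.03684) ≈ 4.2°.

4.2°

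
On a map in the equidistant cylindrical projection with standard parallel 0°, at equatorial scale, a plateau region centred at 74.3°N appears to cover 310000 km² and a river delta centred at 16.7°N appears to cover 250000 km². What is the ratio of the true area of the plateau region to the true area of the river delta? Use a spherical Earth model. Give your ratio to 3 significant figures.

0.350

Plate carrée has h = 1 and k = sec φ, giving areal scale sec φ; true area = (apparent area) · cos φ.
True area of plateau region: 310000 × cos(74.3°) = 310000 × 0.2706 = 83890 km².
True area of river delta: 250000 × cos(16.7°) = 250000 × 0.9578 = 239500 km².
Ratio = 83890 / 239500 ≈ 0.350.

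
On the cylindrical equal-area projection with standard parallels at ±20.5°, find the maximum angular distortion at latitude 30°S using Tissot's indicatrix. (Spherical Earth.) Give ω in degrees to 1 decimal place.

9.0°

Cylindrical equal-area (φ₀ = 20.5°): h = cos φ / cos 20.5° along meridians, k = cos 20.5° / cos φ along parallels; h·k = 1.
At 30°: h = 0.9246, k = 1.082; principal scales a = 1.082, b = 0.9246.
sin(ω/2) = (a − b)/(a + b) = 0.1570/2.006 = 0.07826, so ω = 2 arcsin(0.07826) ≈ 9.0°.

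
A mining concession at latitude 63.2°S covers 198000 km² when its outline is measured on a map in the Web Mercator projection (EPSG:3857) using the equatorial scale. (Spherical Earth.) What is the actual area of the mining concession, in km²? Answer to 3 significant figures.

40300 km²

Mercator is conformal, so the point scale is isotropic: h = k = sec φ = 1/cos φ.
Areal scale = k² = sec²φ = 1/cos²(63.2°) = 1/0.4509² = 4.919.
True area = apparent / (areal scale) = 198000 / 4.919 ≈ 40300 km².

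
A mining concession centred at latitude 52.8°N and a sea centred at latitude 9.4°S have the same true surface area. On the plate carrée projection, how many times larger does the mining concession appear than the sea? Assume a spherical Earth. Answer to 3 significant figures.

1.63

Plate carrée maps x = Rλ, y = Rφ. The meridian scale is h = 1 and the parallel scale is k = 1/cos φ = sec φ.
Areal scale at 52.8°: h·k = 1.000 × 1.654 = 1.654.
Areal scale at 9.4°: h·k = 1.000 × 1.014 = 1.014.
Ratio = 1.654/1.014 ≈ 1.63.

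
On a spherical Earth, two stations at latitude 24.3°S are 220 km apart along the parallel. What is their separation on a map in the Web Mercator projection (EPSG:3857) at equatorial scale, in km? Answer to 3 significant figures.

For Mercator, h = k = sec φ (a conformal cylindrical projection has a single point scale, 1/cos φ).
Along the parallel, k = sec 24.3° = 1/0.9114 = 1.097.
Map distance = 220 × 1.097 ≈ 241 km.

241 km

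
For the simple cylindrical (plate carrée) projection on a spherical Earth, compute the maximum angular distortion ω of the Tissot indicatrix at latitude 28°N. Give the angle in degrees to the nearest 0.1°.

7.1°

For the equirectangular projection with φ₀ = 0 (plate carrée), h = 1 along meridians and k = sec φ along parallels.
At 28°: h = 1.000, k = 1.133; principal scales a = 1.133, b = 1.000.
sin(ω/2) = (a − b)/(a + b) = 0.1326/2.133 = 0.06216, so ω = 2 arcsin(0.06216) ≈ 7.1°.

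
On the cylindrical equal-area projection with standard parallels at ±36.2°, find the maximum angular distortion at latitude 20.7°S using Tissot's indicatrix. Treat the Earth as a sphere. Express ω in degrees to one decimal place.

Cylindrical equal-area (φ₀ = 36.2°): h = cos φ / cos 36.2° along meridians, k = cos 36.2° / cos φ along parallels; h·k = 1.
At 20.7°: h = 1.159, k = 0.8626; principal scales a = 1.159, b = 0.8626.
sin(ω/2) = (a − b)/(a + b) = 0.2966/2.022 = 0.1467, so ω = 2 arcsin(0.1467) ≈ 16.9°.

16.9°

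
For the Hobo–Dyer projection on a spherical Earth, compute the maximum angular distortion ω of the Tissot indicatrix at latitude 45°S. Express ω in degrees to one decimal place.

13.2°

Hobo–Dyer is a cylindrical equal-area projection with standard parallels at ±37.5°. Cylindrical equal-area (φ₀ = 37.5°): h = cos φ / cos 37.5° along meridians, k = cos 37.5° / cos φ along parallels; h·k = 1.
At 45°: h = 0.8913, k = 1.122; principal scales a = 1.122, b = 0.8913.
sin(ω/2) = (a − b)/(a + b) = 0.2307/2.013 = 0.1146, so ω = 2 arcsin(0.1146) ≈ 13.2°.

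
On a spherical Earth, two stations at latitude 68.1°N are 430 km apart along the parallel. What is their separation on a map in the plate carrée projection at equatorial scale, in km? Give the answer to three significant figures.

1150 km

Plate carrée maps x = Rλ, y = Rφ. The meridian scale is h = 1 and the parallel scale is k = 1/cos φ = sec φ.
Along the parallel, k = sec 68.1° = 1/0.3730 = 2.681.
Map distance = 430 × 2.681 ≈ 1150 km.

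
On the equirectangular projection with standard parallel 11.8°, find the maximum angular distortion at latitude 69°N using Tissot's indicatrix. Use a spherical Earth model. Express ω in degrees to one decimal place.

55.3°

With standard parallel φ₀ = 11.8°, the equirectangular projection gives x = Rλ cos φ₀, y = Rφ, so h = 1 and k = cos 11.8° / cos φ.
At 69°: h = 1.000, k = 2.731; principal scales a = 2.731, b = 1.000.
sin(ω/2) = (a − b)/(a + b) = 1.731/3.731 = 0.4640, so ω = 2 arcsin(0.4640) ≈ 55.3°.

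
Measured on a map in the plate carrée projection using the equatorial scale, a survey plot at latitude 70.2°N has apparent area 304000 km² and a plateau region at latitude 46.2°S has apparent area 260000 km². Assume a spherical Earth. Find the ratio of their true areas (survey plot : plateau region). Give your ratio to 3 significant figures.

Plate carrée has h = 1 and k = sec φ, giving areal scale sec φ; true area = (apparent area) · cos φ.
True area of survey plot: 304000 × cos(70.2°) = 304000 × 0.3387 = 103000 km².
True area of plateau region: 260000 × cos(46.2°) = 260000 × 0.6921 = 180000 km².
Ratio = 103000 / 180000 ≈ 0.572.

0.572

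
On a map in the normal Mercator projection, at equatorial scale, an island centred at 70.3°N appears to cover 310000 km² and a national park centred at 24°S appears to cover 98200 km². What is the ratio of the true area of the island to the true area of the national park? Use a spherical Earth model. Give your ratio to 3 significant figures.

On Mercator the areal scale is sec²φ, so true area = apparent × cos²φ.
True area of island: 310000 × cos²(70.3°) = 310000 × 0.1136 = 35230 km².
True area of national park: 98200 × cos²(24°) = 98200 × 0.8346 = 81950 km².
Ratio = 35230 / 81950 ≈ 0.430.

0.430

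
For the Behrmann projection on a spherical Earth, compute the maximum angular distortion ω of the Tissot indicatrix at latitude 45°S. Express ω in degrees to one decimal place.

The Behrmann projection is cylindrical equal-area with φ₀ = 30°. For cylindrical equal-area with standard parallel φ₀, h = cos φ / cos φ₀ and k = cos φ₀ / cos φ, so h·k = 1.
At 45°: h = 0.8165, k = 1.225; principal scales a = 1.225, b = 0.8165.
sin(ω/2) = (a − b)/(a + b) = 0.4082/2.041 = 0.2000, so ω = 2 arcsin(0.2000) ≈ 23.1°.

23.1°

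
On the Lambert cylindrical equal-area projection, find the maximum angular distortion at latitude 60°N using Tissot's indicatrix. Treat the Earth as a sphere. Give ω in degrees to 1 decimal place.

73.7°

The Lambert cylindrical equal-area projection is the cylindrical equal-area projection with its standard parallel at the equator (φ₀ = 0). Cylindrical equal-area (φ₀ = 0°): h = cos φ / cos 0° along meridians, k = cos 0° / cos φ along parallels; h·k = 1.
At 60°: h = 0.5000, k = 2.000; principal scales a = 2.000, b = 0.5000.
sin(ω/2) = (a − b)/(a + b) = 1.500/2.500 = 0.6000, so ω = 2 arcsin(0.6000) ≈ 73.7°.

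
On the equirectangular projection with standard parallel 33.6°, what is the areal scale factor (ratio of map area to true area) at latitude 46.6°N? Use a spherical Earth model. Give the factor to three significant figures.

With standard parallel φ₀ = 33.6°, the equirectangular projection gives x = Rλ cos φ₀, y = Rφ, so h = 1 and k = cos 33.6° / cos φ.
Areal scale = h·k = 1 × cos φ₀ / cos φ; at 46.6°, h = 1.000, k = 1.212, so h·k = 1.212.

1.21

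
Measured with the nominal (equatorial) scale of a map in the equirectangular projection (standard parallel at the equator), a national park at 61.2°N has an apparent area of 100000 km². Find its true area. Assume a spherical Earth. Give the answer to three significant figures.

Plate carrée maps x = Rλ, y = Rφ. The meridian scale is h = 1 and the parallel scale is k = 1/cos φ = sec φ.
Areal scale = h·k = 1 × sec φ; at 61.2°, h = 1.000, k = 2.076, so h·k = 2.076.
True area = apparent / (areal scale) = 100000 / 2.076 ≈ 48200 km².

48200 km²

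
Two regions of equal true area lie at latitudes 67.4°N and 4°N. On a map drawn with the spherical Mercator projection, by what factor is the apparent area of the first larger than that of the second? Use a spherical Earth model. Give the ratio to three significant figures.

6.74

Mercator is conformal with k = sec φ, so areal scale = k² = sec²φ.
At 67.4°: sec²(67.4°) = 1/0.3843² = 6.771.
At 4°: sec²(4°) = 1/0.9976² = 1.005.
Ratio = 6.771/1.005 = cos²(4°)/cos²(67.4°) ≈ 6.74.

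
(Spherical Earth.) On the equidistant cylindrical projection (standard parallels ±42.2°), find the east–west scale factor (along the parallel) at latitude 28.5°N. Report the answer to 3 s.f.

0.843

The equidistant cylindrical projection with φ₀ = 42.2° has h = 1 (meridians true) and k = cos φ₀ / cos φ along parallels.
k = cos 42.2° / cos 28.5° = 0.7408/0.8788 = 0.8430.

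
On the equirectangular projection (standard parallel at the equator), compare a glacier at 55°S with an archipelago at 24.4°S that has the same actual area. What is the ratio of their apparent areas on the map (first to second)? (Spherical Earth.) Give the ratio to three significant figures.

Plate carrée maps x = Rλ, y = Rφ. The meridian scale is h = 1 and the parallel scale is k = 1/cos φ = sec φ.
Areal scale at 55°: h·k = 1.000 × 1.743 = 1.743.
Areal scale at 24.4°: h·k = 1.000 × 1.098 = 1.098.
Ratio = 1.743/1.098 ≈ 1.59.

1.59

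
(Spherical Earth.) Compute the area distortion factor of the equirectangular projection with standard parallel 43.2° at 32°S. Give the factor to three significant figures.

0.860

The equidistant cylindrical projection with φ₀ = 43.2° has h = 1 (meridians true) and k = cos φ₀ / cos φ along parallels.
Areal scale = h·k = 1 × cos φ₀ / cos φ; at 32°, h = 1.000, k = 0.8596, so h·k = 0.8596.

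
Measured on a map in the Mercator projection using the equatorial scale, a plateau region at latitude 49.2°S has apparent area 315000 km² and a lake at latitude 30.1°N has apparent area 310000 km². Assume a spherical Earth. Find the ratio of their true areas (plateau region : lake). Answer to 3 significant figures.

0.580

Since Mercator area scale is 1/cos²φ, the true area equals the apparent area multiplied by cos²φ.
True area of plateau region: 315000 × cos²(49.2°) = 315000 × 0.4270 = 134500 km².
True area of lake: 310000 × cos²(30.1°) = 310000 × 0.7485 = 232000 km².
Ratio = 134500 / 232000 ≈ 0.580.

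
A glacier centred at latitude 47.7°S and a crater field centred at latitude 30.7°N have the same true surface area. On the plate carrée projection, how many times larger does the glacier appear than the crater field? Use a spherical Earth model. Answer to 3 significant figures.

For the equirectangular projection with φ₀ = 0 (plate carrée), h = 1 along meridians and k = sec φ along parallels.
Areal scale at 47.7°: h·k = 1.000 × 1.486 = 1.486.
Areal scale at 30.7°: h·k = 1.000 × 1.163 = 1.163.
Ratio = 1.486/1.163 ≈ 1.28.

1.28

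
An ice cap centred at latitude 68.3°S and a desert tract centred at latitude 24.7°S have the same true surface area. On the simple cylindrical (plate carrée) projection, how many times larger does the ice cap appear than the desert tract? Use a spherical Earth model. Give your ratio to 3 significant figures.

2.46

In the plate carrée (x = Rλ, y = Rφ), meridians are true-scale (h = 1) and parallels are stretched by k = sec φ.
Areal scale at 68.3°: h·k = 1.000 × 2.705 = 2.705.
Areal scale at 24.7°: h·k = 1.000 × 1.101 = 1.101.
Ratio = 2.705/1.101 ≈ 2.46.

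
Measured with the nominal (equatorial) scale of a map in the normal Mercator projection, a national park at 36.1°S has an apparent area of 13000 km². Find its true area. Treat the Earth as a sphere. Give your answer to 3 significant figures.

The Mercator projection is conformal; its linear scale factor is the same in every direction and equals sec φ = 1/cos φ.
Areal scale = k² = sec²φ = 1/cos²(36.1°) = 1/0.8080² = 1.532.
True area = apparent / (areal scale) = 13000 / 1.532 ≈ 8490 km².

8490 km²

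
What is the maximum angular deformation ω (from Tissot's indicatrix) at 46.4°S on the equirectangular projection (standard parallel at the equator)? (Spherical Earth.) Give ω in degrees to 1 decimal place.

21.2°

For the equirectangular projection with φ₀ = 0 (plate carrée), h = 1 along meridians and k = sec φ along parallels.
At 46.4°: h = 1.000, k = 1.450; principal scales a = 1.450, b = 1.000.
sin(ω/2) = (a − b)/(a + b) = 0.4501/2.450 = 0.1837, so ω = 2 arcsin(0.1837) ≈ 21.2°.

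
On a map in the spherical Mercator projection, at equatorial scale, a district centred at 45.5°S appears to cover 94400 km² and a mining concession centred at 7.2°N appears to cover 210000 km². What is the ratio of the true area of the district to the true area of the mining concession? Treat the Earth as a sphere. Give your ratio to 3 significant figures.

0.224

Mercator's areal exaggeration is sec²φ; hence true area = (apparent area) · cos²φ.
True area of district: 94400 × cos²(45.5°) = 94400 × 0.4913 = 46380 km².
True area of mining concession: 210000 × cos²(7.2°) = 210000 × 0.9843 = 206700 km².
Ratio = 46380 / 206700 ≈ 0.224.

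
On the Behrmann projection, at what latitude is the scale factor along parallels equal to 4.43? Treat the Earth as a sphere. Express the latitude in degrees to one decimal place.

The Behrmann projection is cylindrical equal-area with φ₀ = 30°. Cylindrical equal-area (φ₀ = 30°): h = cos φ / cos 30° along meridians, k = cos 30° / cos φ along parallels; h·k = 1.
k = cos φ₀ / cos φ = 4.43  ⇒  cos φ = cos 30° / 4.43 = 0.1955.
φ = arccos(0.1955) ≈ 78.7°.

78.7°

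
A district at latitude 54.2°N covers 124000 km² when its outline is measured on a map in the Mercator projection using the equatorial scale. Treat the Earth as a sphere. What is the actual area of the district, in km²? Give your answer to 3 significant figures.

42400 km²

For Mercator, h = k = sec φ (a conformal cylindrical projection has a single point scale, 1/cos φ).
Areal scale = k² = sec²φ = 1/cos²(54.2°) = 1/0.5850² = 2.922.
True area = apparent / (areal scale) = 124000 / 2.922 ≈ 42400 km².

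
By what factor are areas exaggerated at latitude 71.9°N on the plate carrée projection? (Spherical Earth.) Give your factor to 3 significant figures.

3.22

In the plate carrée (x = Rλ, y = Rφ), meridians are true-scale (h = 1) and parallels are stretched by k = sec φ.
Areal scale = h·k = 1 × sec φ; at 71.9°, h = 1.000, k = 3.219, so h·k = 3.219.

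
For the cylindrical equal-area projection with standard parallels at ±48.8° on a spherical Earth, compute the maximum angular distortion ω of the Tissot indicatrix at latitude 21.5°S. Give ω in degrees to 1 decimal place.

Cylindrical equal-area (φ₀ = 48.8°): h = cos φ / cos 48.8° along meridians, k = cos 48.8° / cos φ along parallels; h·k = 1.
At 21.5°: h = 1.413, k = 0.7080; principal scales a = 1.413, b = 0.7080.
sin(ω/2) = (a − b)/(a + b) = 0.7046/2.120 = 0.3323, so ω = 2 arcsin(0.3323) ≈ 38.8°.

38.8°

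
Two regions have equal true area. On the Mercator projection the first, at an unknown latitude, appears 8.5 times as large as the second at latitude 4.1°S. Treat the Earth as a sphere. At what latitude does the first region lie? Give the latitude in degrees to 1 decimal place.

Mercator areal scale is sec²φ, so apparent-area ratio = sec²φ₁ / sec²φ₂ = cos²φ₂ / cos²φ₁.
cos²φ₂ / cos²φ₁ = 8.5  ⇒  cos φ₁ = cos 4.1° / √8.5 = 0.9974/2.915 = 0.3421.
φ₁ = arccos(0.3421) ≈ 70.0°.

70.0°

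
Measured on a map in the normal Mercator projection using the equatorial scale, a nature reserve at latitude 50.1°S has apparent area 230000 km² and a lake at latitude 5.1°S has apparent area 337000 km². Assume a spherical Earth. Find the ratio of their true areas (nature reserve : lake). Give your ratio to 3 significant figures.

Mercator's areal exaggeration is sec²φ; hence true area = (apparent area) · cos²φ.
True area of nature reserve: 230000 × cos²(50.1°) = 230000 × 0.4115 = 94640 km².
True area of lake: 337000 × cos²(5.1°) = 337000 × 0.9921 = 334300 km².
Ratio = 94640 / 334300 ≈ 0.283.

0.283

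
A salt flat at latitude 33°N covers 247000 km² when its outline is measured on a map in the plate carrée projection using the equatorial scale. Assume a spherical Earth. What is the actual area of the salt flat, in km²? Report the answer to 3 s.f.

In the plate carrée (x = Rλ, y = Rφ), meridians are true-scale (h = 1) and parallels are stretched by k = sec φ.
Areal scale = h·k = 1 × sec φ; at 33°, h = 1.000, k = 1.192, so h·k = 1.192.
True area = apparent / (areal scale) = 247000 / 1.192 ≈ 207000 km².

207000 km²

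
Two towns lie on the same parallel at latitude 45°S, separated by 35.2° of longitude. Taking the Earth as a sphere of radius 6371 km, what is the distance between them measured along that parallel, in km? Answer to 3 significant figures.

2770 km

Arc length along a parallel = R cos φ · Δλ (with Δλ in radians).
= 6371 × cos 45° × (35.2° × π/180) = 6371 × 0.7071 × 0.6144 ≈ 2770 km.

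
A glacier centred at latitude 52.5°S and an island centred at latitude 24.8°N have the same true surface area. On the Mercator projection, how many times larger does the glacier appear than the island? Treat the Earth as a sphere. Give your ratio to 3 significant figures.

On Mercator, area is exaggerated by sec²φ = 1/cos²φ.
At 52.5°: sec²(52.5°) = 1/0.6088² = 2.698.
At 24.8°: sec²(24.8°) = 1/0.9078² = 1.214.
Ratio = 2.698/1.214 = cos²(24.8°)/cos²(52.5°) ≈ 2.22.

2.22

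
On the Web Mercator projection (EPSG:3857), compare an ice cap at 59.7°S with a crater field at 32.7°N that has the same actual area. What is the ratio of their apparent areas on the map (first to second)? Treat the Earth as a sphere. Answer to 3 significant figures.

On Mercator, area is exaggerated by sec²φ = 1/cos²φ.
At 59.7°: sec²(59.7°) = 1/0.5045² = 3.929.
At 32.7°: sec²(32.7°) = 1/0.8415² = 1.412.
Ratio = 3.929/1.412 = cos²(32.7°)/cos²(59.7°) ≈ 2.78.

2.78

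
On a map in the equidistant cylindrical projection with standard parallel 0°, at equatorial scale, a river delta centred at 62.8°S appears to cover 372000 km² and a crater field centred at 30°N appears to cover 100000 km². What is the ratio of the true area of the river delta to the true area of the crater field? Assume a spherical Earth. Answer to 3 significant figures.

Plate carrée has h = 1 and k = sec φ, giving areal scale sec φ; true area = (apparent area) · cos φ.
True area of river delta: 372000 × cos(62.8°) = 372000 × 0.4571 = 170000 km².
True area of crater field: 100000 × cos(30°) = 100000 × 0.8660 = 86600 km².
Ratio = 170000 / 86600 ≈ 1.96.

1.96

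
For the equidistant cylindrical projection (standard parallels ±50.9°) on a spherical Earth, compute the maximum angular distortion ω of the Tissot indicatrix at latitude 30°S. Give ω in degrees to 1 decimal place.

With standard parallel φ₀ = 50.9°, the equirectangular projection gives x = Rλ cos φ₀, y = Rφ, so h = 1 and k = cos 50.9° / cos φ.
At 30°: h = 1.000, k = 0.7282; principal scales a = 1.000, b = 0.7282.
sin(ω/2) = (a − b)/(a + b) = 0.2718/1.728 = 0.1572, so ω = 2 arcsin(0.1572) ≈ 18.1°.

18.1°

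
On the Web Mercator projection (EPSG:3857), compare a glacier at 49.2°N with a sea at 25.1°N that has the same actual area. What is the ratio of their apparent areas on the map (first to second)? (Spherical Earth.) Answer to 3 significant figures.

On Mercator, area is exaggerated by sec²φ = 1/cos²φ.
At 49.2°: sec²(49.2°) = 1/0.6534² = 2.342.
At 25.1°: sec²(25.1°) = 1/0.9056² = 1.219.
Ratio = 2.342/1.219 = cos²(25.1°)/cos²(49.2°) ≈ 1.92.

1.92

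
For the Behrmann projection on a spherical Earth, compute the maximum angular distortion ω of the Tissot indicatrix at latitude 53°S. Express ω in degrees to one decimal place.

40.8°

Behrmann is a cylindrical equal-area projection with standard parallels at ±30°. Cylindrical equal-area (φ₀ = 30°): h = cos φ / cos 30° along meridians, k = cos 30° / cos φ along parallels; h·k = 1.
At 53°: h = 0.6949, k = 1.439; principal scales a = 1.439, b = 0.6949.
sin(ω/2) = (a − b)/(a + b) = 0.7441/2.134 = 0.3487, so ω = 2 arcsin(0.3487) ≈ 40.8°.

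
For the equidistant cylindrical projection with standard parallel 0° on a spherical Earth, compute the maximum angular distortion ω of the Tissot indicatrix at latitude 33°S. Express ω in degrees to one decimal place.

In the plate carrée (x = Rλ, y = Rφ), meridians are true-scale (h = 1) and parallels are stretched by k = sec φ.
At 33°: h = 1.000, k = 1.192; principal scales a = 1.192, b = 1.000.
sin(ω/2) = (a − b)/(a + b) = 0.1924/2.192 = 0.08774, so ω = 2 arcsin(0.08774) ≈ 10.1°.

10.1°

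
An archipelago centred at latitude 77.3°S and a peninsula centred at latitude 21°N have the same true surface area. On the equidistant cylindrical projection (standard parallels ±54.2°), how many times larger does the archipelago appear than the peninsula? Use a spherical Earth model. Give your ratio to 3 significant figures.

4.25

In the equirectangular projection with standard parallel φ₀ = 54.2° (x = Rλ cos φ₀, y = Rφ), meridians are true-scale (h = 1) and the parallel scale is k = cos φ₀ / cos φ.
Areal scale at 77.3°: h·k = 1.000 × 2.661 = 2.661.
Areal scale at 21°: h·k = 1.000 × 0.6266 = 0.6266.
Ratio = 2.661/0.6266 ≈ 4.25.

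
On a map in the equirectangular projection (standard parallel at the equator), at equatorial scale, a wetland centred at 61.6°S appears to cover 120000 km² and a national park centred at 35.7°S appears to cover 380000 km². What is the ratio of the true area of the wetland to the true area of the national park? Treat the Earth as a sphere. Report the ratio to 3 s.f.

On the plate carrée, areal scale = h·k = 1 × sec φ, so true area = apparent × cos φ.
True area of wetland: 120000 × cos(61.6°) = 120000 × 0.4756 = 57070 km².
True area of national park: 380000 × cos(35.7°) = 380000 × 0.8121 = 308600 km².
Ratio = 57070 / 308600 ≈ 0.185.

0.185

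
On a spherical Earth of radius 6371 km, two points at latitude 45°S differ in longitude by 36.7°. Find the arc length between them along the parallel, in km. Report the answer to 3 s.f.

2890 km

Arc length along a parallel = R cos φ · Δλ (with Δλ in radians).
= 6371 × cos 45° × (36.7° × π/180) = 6371 × 0.7071 × 0.6405 ≈ 2890 km.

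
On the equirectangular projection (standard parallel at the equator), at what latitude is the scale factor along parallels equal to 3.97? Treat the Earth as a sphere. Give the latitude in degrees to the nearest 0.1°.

Plate carrée: h = 1, k = sec φ along parallels.
sec φ = 3.97  ⇒  cos φ = 0.2519  ⇒  φ ≈ 75.4°.

75.4°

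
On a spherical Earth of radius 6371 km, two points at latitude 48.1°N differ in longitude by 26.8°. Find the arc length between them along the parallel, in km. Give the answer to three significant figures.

Arc length along a parallel = R cos φ · Δλ (with Δλ in radians).
= 6371 × cos 48.1° × (26.8° × π/180) = 6371 × 0.6678 × 0.4677 ≈ 1990 km.

1990 km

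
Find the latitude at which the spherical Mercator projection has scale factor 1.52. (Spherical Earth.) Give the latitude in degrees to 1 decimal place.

Mercator scale is k = sec φ = 1/cos φ.
1/cos φ = 1.52  ⇒  cos φ = 0.6579  ⇒  φ = arccos(0.6579) ≈ 48.9°.

48.9°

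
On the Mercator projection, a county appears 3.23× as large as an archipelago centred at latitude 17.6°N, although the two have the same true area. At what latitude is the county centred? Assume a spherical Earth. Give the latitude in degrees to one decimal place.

Mercator areal scale is sec²φ, so apparent-area ratio = sec²φ₁ / sec²φ₂ = cos²φ₂ / cos²φ₁.
cos²φ₂ / cos²φ₁ = 3.23  ⇒  cos φ₁ = cos 17.6° / √3.23 = 0.9532/1.797 = 0.5304.
φ₁ = arccos(0.5304) ≈ 58.0°.

58.0°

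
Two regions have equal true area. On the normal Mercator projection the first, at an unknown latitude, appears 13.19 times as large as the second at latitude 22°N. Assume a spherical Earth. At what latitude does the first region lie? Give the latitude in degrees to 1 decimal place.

75.2°

For equal true areas on Mercator, apparent areas scale as sec²φ, so the ratio is cos²φ₂ / cos²φ₁.
cos²φ₂ / cos²φ₁ = 13.19  ⇒  cos φ₁ = cos 22° / √13.19 = 0.9272/3.632 = 0.2553.
φ₁ = arccos(0.2553) ≈ 75.2°.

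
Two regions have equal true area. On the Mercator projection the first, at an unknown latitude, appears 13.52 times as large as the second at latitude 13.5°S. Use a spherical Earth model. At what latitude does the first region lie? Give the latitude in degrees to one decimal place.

On Mercator, (apparent₁)/(apparent₂) = sec²φ₁ / sec²φ₂ when true areas are equal.
cos²φ₂ / cos²φ₁ = 13.52  ⇒  cos φ₁ = cos 13.5° / √13.52 = 0.9724/3.677 = 0.2644.
φ₁ = arccos(0.2644) ≈ 74.7°.

74.7°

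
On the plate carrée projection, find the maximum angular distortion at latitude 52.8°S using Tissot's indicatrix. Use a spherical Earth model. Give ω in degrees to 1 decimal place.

28.5°

Plate carrée maps x = Rλ, y = Rφ. The meridian scale is h = 1 and the parallel scale is k = 1/cos φ = sec φ.
At 52.8°: h = 1.000, k = 1.654; principal scales a = 1.654, b = 1.000.
sin(ω/2) = (a − b)/(a + b) = 0.6540/2.654 = 0.2464, so ω = 2 arcsin(0.2464) ≈ 28.5°.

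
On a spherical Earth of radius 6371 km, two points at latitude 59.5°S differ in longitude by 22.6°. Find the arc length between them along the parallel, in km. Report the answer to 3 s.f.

Arc length along a parallel = R cos φ · Δλ (with Δλ in radians).
= 6371 × cos 59.5° × (22.6° × π/180) = 6371 × 0.5075 × 0.3944 ≈ 1280 km.

1280 km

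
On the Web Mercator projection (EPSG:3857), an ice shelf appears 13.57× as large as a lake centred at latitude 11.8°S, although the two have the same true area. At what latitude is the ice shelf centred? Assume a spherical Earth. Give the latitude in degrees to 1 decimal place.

74.6°

For equal true areas on Mercator, apparent areas scale as sec²φ, so the ratio is cos²φ₂ / cos²φ₁.
cos²φ₂ / cos²φ₁ = 13.57  ⇒  cos φ₁ = cos 11.8° / √13.57 = 0.9789/3.684 = 0.2657.
φ₁ = arccos(0.2657) ≈ 74.6°.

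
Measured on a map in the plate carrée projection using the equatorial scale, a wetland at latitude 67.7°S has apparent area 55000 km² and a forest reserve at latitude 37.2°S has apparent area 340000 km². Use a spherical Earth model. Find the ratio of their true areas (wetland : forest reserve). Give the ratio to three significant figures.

On the plate carrée, areal scale = h·k = 1 × sec φ, so true area = apparent × cos φ.
True area of wetland: 55000 × cos(67.7°) = 55000 × 0.3795 = 20870 km².
True area of forest reserve: 340000 × cos(37.2°) = 340000 × 0.7965 = 270800 km².
Ratio = 20870 / 270800 ≈ 0.0771.

0.0771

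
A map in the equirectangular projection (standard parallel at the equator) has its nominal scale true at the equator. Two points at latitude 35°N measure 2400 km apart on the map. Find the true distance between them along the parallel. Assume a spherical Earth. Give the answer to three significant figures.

1970 km

For the equirectangular projection with φ₀ = 0 (plate carrée), h = 1 along meridians and k = sec φ along parallels.
Along the parallel at 35°, map distances are exaggerated by k = sec 35° = 1.221.
True distance = 2400 / 1.221 = 2400 × cos 35° ≈ 1970 km.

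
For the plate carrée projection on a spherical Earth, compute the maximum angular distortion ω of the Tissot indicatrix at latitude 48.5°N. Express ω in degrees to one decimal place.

In the plate carrée (x = Rλ, y = Rφ), meridians are true-scale (h = 1) and parallels are stretched by k = sec φ.
At 48.5°: h = 1.000, k = 1.509; principal scales a = 1.509, b = 1.000.
sin(ω/2) = (a − b)/(a + b) = 0.5092/2.509 = 0.2029, so ω = 2 arcsin(0.2029) ≈ 23.4°.

23.4°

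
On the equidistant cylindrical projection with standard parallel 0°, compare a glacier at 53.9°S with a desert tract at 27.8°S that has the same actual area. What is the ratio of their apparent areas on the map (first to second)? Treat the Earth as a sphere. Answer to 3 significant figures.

1.50

In the plate carrée (x = Rλ, y = Rφ), meridians are true-scale (h = 1) and parallels are stretched by k = sec φ.
Areal scale at 53.9°: h·k = 1.000 × 1.697 = 1.697.
Areal scale at 27.8°: h·k = 1.000 × 1.130 = 1.130.
Ratio = 1.697/1.130 ≈ 1.50.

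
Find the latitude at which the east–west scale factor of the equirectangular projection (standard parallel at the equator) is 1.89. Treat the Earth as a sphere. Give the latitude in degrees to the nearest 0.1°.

58.1°

Plate carrée: h = 1, k = sec φ along parallels.
sec φ = 1.89  ⇒  cos φ = 0.5291  ⇒  φ ≈ 58.1°.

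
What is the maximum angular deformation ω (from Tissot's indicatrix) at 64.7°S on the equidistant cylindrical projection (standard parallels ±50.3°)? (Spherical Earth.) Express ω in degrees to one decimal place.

The equidistant cylindrical projection with φ₀ = 50.3° has h = 1 (meridians true) and k = cos φ₀ / cos φ along parallels.
At 64.7°: h = 1.000, k = 1.495; principal scales a = 1.495, b = 1.000.
sin(ω/2) = (a − b)/(a + b) = 0.4947/2.495 = 0.1983, so ω = 2 arcsin(0.1983) ≈ 22.9°.

22.9°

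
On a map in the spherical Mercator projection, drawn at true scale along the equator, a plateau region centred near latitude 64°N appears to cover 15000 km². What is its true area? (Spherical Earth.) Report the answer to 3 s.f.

2880 km²

The Mercator projection is conformal; its linear scale factor is the same in every direction and equals sec φ = 1/cos φ.
Areal scale = k² = sec²φ = 1/cos²(64°) = 1/0.4384² = 5.204.
True area = apparent / (areal scale) = 15000 / 5.204 ≈ 2880 km².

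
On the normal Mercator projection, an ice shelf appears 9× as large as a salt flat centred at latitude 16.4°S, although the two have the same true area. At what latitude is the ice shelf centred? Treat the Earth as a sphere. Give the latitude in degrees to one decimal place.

71.4°

Mercator areal scale is sec²φ, so apparent-area ratio = sec²φ₁ / sec²φ₂ = cos²φ₂ / cos²φ₁.
cos²φ₂ / cos²φ₁ = 9  ⇒  cos φ₁ = cos 16.4° / √9 = 0.9593/3.000 = 0.3198.
φ₁ = arccos(0.3198) ≈ 71.4°.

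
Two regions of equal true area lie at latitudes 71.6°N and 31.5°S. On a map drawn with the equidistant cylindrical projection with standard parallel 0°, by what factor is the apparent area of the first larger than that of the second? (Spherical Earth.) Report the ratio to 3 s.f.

For the equirectangular projection with φ₀ = 0 (plate carrée), h = 1 along meridians and k = sec φ along parallels.
Areal scale at 71.6°: h·k = 1.000 × 3.168 = 3.168.
Areal scale at 31.5°: h·k = 1.000 × 1.173 = 1.173.
Ratio = 3.168/1.173 ≈ 2.70.

2.70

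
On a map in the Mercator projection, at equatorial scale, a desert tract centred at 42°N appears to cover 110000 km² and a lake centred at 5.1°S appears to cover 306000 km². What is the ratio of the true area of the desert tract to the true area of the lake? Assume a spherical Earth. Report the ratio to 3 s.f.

On Mercator the areal scale is sec²φ, so true area = apparent × cos²φ.
True area of desert tract: 110000 × cos²(42°) = 110000 × 0.5523 = 60750 km².
True area of lake: 306000 × cos²(5.1°) = 306000 × 0.9921 = 303600 km².
Ratio = 60750 / 303600 ≈ 0.200.

0.200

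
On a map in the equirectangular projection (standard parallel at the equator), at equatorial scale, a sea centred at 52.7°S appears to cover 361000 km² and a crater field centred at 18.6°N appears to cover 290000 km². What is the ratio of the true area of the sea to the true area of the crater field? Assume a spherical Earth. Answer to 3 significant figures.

Plate carrée has h = 1 and k = sec φ, giving areal scale sec φ; true area = (apparent area) · cos φ.
True area of sea: 361000 × cos(52.7°) = 361000 × 0.6060 = 218800 km².
True area of crater field: 290000 × cos(18.6°) = 290000 × 0.9478 = 274900 km².
Ratio = 218800 / 274900 ≈ 0.796.

0.796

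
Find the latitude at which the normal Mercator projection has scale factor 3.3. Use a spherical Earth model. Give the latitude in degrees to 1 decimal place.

Mercator scale is k = sec φ = 1/cos φ.
1/cos φ = 3.3  ⇒  cos φ = 0.3030  ⇒  φ = arccos(0.3030) ≈ 72.4°.

72.4°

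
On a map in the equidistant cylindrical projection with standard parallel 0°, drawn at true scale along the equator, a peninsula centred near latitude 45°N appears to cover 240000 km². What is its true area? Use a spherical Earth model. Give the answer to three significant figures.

In the plate carrée (x = Rλ, y = Rφ), meridians are true-scale (h = 1) and parallels are stretched by k = sec φ.
Areal scale = h·k = 1 × sec φ; at 45°, h = 1.000, k = 1.414, so h·k = 1.414.
True area = apparent / (areal scale) = 240000 / 1.414 ≈ 170000 km².

170000 km²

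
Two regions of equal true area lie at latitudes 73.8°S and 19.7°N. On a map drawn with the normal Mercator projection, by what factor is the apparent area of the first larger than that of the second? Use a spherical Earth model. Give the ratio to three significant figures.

Mercator is conformal with k = sec φ, so areal scale = k² = sec²φ.
At 73.8°: sec²(73.8°) = 1/0.2790² = 12.85.
At 19.7°: sec²(19.7°) = 1/0.9415² = 1.128.
Ratio = 12.85/1.128 = cos²(19.7°)/cos²(73.8°) ≈ 11.4.

11.4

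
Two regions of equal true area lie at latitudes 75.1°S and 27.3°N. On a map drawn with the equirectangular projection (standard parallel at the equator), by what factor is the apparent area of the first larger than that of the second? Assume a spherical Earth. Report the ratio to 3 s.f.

3.46

In the plate carrée (x = Rλ, y = Rφ), meridians are true-scale (h = 1) and parallels are stretched by k = sec φ.
Areal scale at 75.1°: h·k = 1.000 × 3.889 = 3.889.
Areal scale at 27.3°: h·k = 1.000 × 1.125 = 1.125.
Ratio = 3.889/1.125 ≈ 3.46.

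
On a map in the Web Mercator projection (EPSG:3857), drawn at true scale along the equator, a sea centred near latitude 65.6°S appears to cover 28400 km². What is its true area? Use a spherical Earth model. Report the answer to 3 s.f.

4850 km²

The Mercator projection is conformal; its linear scale factor is the same in every direction and equals sec φ = 1/cos φ.
Areal scale = k² = sec²φ = 1/cos²(65.6°) = 1/0.4131² = 5.860.
True area = apparent / (areal scale) = 28400 / 5.860 ≈ 4850 km².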